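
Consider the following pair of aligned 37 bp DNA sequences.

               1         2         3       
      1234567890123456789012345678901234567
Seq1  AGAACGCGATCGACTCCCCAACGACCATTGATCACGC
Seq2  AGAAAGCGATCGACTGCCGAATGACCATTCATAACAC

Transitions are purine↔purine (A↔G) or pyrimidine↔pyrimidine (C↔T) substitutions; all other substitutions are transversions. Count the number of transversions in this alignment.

The sequences differ at positions 5 (C/A, transversion), 16 (C/G, transversion), 19 (C/G, transversion), 22 (C/T, transition), 30 (G/C, transversion), 33 (C/A, transversion), 36 (G/A, transition).
Of the 7 differences, 2 transitions and 5 transversions, so the answer is 5.

5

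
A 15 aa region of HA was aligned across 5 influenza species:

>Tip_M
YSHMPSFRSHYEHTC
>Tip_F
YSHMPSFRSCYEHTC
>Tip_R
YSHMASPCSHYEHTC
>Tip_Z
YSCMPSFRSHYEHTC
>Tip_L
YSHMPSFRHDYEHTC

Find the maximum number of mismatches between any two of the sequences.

5

Pairwise Hamming distances:
  Tip_M vs Tip_F: 1
  Tip_M vs Tip_R: 3
  Tip_M vs Tip_Z: 1
  Tip_M vs Tip_L: 2
  Tip_F vs Tip_R: 4
  Tip_F vs Tip_Z: 2
  Tip_F vs Tip_L: 2
  Tip_R vs Tip_Z: 4
  Tip_R vs Tip_L: 5
  Tip_Z vs Tip_L: 3
The largest is 5, between Tip_R and Tip_L.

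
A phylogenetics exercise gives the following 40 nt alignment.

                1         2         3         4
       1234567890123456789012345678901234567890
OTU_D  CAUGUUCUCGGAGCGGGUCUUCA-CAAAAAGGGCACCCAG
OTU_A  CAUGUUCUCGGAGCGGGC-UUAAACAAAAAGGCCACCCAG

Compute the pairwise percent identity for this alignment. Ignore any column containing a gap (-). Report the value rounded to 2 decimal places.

Excluding the 2 gap columns leaves 38 comparable sites.
Differing sites — 18:U/C; 22:C/A; 33:G/C.
35 of the 38 comparable sites match, so the percent identity is 35/38 × 100 = 92.11%.

92.11%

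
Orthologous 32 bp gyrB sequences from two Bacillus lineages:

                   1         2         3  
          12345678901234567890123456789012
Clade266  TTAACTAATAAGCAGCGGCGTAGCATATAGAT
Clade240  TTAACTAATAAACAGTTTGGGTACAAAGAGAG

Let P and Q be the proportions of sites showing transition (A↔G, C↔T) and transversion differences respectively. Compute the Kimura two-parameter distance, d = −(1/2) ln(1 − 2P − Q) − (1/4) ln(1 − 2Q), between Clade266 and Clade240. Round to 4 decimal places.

The sequences differ at positions 12 (G/A, transition), 16 (C/T, transition), 17 (G/T, transversion), 18 (G/T, transversion), 19 (C/G, transversion), 21 (T/G, transversion), 22 (A/T, transversion), 23 (G/A, transition), 26 (T/A, transversion), 28 (T/G, transversion), 32 (T/G, transversion).
Of the 11 differences, 3 transitions and 8 transversions over 32 sites: P = 3/32 = 0.093750, Q = 8/32 = 0.250000.
d = −0.5·ln(0.562500) − 0.25·ln(0.500000) = −0.5·(-0.575364) − 0.25·(-0.693147) = 0.4610.

0.4610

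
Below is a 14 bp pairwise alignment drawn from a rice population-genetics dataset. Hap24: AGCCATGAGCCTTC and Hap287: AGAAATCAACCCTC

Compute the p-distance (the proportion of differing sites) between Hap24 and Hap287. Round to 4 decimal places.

0.3571

The sequences differ at positions 3 (C/A), 4 (C/A), 7 (G/C), 9 (G/A), 12 (T/C).
There are 5 differences over 14 sites, so p = 5/14 = 0.3571.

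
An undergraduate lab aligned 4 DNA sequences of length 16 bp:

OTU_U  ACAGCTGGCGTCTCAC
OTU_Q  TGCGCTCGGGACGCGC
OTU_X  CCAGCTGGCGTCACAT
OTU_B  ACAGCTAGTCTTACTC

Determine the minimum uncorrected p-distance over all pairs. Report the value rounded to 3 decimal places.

Pairwise Hamming distances:
  OTU_U vs OTU_Q: 8
  OTU_U vs OTU_X: 3
  OTU_U vs OTU_B: 6
  OTU_Q vs OTU_X: 9
  OTU_Q vs OTU_B: 10
  OTU_X vs OTU_B: 7
The smallest is 3 mismatches, between OTU_U and OTU_X; p = 3/16 = 0.188.

0.188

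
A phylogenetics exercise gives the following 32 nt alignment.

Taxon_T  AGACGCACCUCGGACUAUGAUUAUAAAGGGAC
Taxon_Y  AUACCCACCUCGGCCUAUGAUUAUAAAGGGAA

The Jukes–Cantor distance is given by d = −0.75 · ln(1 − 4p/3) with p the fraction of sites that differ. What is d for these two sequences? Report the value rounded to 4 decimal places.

Differing sites — 2:G/U; 5:G/C; 14:A/C; 32:C/A.
p = 4/32 = 0.125000.
d = −0.75 · ln(1 − (4/3)·0.125000) = −0.75 · ln(0.833333) = −0.75 · (-0.182322) = 0.1367.

0.1367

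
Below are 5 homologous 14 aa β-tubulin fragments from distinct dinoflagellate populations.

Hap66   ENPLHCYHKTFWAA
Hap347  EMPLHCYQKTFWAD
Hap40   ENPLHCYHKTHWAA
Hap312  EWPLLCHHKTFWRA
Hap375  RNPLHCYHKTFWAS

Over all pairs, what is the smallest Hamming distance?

Pairwise Hamming distances:
  Hap66 vs Hap347: 3
  Hap66 vs Hap40: 1
  Hap66 vs Hap312: 4
  Hap66 vs Hap375: 2
  Hap347 vs Hap40: 4
  Hap347 vs Hap312: 6
  Hap347 vs Hap375: 4
  Hap40 vs Hap312: 5
  Hap40 vs Hap375: 3
  Hap312 vs Hap375: 6
The smallest is 1, between Hap66 and Hap40.

1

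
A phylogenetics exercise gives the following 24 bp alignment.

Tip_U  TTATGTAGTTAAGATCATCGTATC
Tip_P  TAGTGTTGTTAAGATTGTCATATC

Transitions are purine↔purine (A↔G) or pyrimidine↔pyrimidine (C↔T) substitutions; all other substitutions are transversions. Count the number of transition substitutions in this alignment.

4

Differing sites — 2:T/A (Tv); 3:A/G (Ti); 7:A/T (Tv); 16:C/T (Ti); 17:A/G (Ti); 20:G/A (Ti).
Of the 6 differences, 4 transitions and 2 transversions, so the answer is 4.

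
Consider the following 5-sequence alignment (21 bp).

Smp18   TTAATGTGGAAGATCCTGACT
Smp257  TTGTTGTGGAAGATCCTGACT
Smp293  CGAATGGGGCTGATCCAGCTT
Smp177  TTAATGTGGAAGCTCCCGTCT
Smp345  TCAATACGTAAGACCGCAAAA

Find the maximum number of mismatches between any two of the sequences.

14

Pairwise Hamming distances:
  Smp18 vs Smp257: 2
  Smp18 vs Smp293: 8
  Smp18 vs Smp177: 3
  Smp18 vs Smp345: 10
  Smp257 vs Smp293: 10
  Smp257 vs Smp177: 5
  Smp257 vs Smp345: 12
  Smp293 vs Smp177: 9
  Smp293 vs Smp345: 14
  Smp177 vs Smp345: 11
The largest is 14, between Smp293 and Smp345.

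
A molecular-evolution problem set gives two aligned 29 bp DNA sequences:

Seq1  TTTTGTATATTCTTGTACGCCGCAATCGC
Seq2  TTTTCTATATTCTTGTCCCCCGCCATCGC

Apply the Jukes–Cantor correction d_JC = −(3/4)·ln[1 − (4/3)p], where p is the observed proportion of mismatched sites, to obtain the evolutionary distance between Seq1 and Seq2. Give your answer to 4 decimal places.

The sequences differ at positions 5 (G/C), 17 (A/C), 19 (G/C), 24 (A/C).
p = 4/29 = 0.137931.
d = −0.75 · ln(1 − (4/3)·0.137931) = −0.75 · ln(0.816092) = −0.75 · (-0.203228) = 0.1524.

0.1524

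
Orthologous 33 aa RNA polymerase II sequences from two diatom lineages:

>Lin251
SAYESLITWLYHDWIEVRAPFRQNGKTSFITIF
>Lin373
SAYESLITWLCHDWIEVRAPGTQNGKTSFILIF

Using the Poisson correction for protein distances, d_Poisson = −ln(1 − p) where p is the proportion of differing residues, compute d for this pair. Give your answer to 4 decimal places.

0.1292

Mismatches occur at site 11 (Y/C), site 21 (F/G), site 22 (R/T), site 31 (T/L).
p = 4/33 = 0.121212.
d = −ln(1 − 0.121212) = −ln(0.878788) = 0.1292.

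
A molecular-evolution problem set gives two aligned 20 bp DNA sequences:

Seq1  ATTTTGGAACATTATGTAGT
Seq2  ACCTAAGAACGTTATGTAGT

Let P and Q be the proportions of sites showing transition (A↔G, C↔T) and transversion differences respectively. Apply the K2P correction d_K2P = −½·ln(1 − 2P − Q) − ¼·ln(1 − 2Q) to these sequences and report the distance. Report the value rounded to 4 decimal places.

The sequences differ at positions 2 (T/C, transition), 3 (T/C, transition), 5 (T/A, transversion), 6 (G/A, transition), 11 (A/G, transition).
Of the 5 differences, 4 transitions and 1 transversion over 20 sites: P = 4/20 = 0.200000, Q = 1/20 = 0.050000.
d = −0.5·ln(0.550000) − 0.25·ln(0.900000) = −0.5·(-0.597837) − 0.25·(-0.105361) = 0.3253.

0.3253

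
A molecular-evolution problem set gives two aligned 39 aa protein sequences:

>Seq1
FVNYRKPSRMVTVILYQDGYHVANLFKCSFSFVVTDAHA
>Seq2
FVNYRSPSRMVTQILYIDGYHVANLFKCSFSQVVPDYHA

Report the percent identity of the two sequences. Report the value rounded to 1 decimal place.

Mismatches occur at site 6 (K/S), site 13 (V/Q), site 17 (Q/I), site 32 (F/Q), site 35 (T/P), site 37 (A/Y).
33 of the 39 sites match, so the percent identity is 33/39 × 100 = 84.6%.

84.6%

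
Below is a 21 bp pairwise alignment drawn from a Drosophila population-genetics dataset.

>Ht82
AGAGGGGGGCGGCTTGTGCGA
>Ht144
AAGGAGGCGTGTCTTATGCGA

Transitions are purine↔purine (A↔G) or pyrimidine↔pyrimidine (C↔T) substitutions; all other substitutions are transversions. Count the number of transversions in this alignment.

2

Differing sites — 2:G/A (Ti); 3:A/G (Ti); 5:G/A (Ti); 8:G/C (Tv); 10:C/T (Ti); 12:G/T (Tv); 16:G/A (Ti).
Of the 7 differences, 5 transitions and 2 transversions, so the answer is 2.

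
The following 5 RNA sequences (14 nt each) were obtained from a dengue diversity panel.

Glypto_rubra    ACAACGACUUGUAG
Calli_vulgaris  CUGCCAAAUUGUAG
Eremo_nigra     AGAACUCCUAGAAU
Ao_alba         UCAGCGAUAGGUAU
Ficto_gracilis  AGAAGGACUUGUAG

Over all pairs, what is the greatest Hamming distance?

Pairwise Hamming distances:
  Glypto_rubra vs Calli_vulgaris: 6
  Glypto_rubra vs Eremo_nigra: 6
  Glypto_rubra vs Ao_alba: 6
  Glypto_rubra vs Ficto_gracilis: 2
  Calli_vulgaris vs Eremo_nigra: 10
  Calli_vulgaris vs Ao_alba: 9
  Calli_vulgaris vs Ficto_gracilis: 7
  Eremo_nigra vs Ao_alba: 9
  Eremo_nigra vs Ficto_gracilis: 6
  Ao_alba vs Ficto_gracilis: 8
The largest is 10, between Calli_vulgaris and Eremo_nigra.

10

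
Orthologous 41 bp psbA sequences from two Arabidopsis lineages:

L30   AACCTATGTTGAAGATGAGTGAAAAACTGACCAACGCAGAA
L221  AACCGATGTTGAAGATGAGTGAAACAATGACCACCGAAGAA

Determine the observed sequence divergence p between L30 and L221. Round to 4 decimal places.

The sequences differ at positions 5 (T/G), 25 (A/C), 27 (C/A), 34 (A/C), 37 (C/A).
There are 5 differences over 41 sites, so p = 5/41 = 0.1220.

0.1220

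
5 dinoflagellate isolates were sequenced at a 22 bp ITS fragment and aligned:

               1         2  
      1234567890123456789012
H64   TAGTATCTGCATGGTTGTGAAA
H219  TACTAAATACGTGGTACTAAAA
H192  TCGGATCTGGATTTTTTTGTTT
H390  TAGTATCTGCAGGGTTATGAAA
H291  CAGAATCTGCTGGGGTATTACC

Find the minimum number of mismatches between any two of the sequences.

2

Pairwise Hamming distances:
  H64 vs H219: 8
  H64 vs H192: 9
  H64 vs H390: 2
  H64 vs H291: 9
  H219 vs H192: 16
  H219 vs H390: 9
  H219 vs H291: 14
  H192 vs H390: 10
  H192 vs H291: 14
  H390 vs H291: 7
The smallest is 2, between H64 and H390.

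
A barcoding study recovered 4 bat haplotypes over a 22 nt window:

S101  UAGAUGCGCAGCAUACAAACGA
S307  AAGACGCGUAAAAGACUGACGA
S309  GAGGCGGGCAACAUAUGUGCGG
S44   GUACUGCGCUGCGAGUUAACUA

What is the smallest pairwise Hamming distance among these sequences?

Pairwise Hamming distances:
  S101 vs S307: 8
  S101 vs S309: 10
  S101 vs S44: 11
  S307 vs S309: 11
  S307 vs S44: 15
  S309 vs S44: 15
The smallest is 8, between S101 and S307.

8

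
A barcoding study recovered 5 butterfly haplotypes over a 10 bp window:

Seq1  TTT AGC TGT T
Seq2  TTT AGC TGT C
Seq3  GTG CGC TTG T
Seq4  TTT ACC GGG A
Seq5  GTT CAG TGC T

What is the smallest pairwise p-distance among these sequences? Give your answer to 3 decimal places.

0.100

Pairwise Hamming distances:
  Seq1 vs Seq2: 1
  Seq1 vs Seq3: 5
  Seq1 vs Seq4: 4
  Seq1 vs Seq5: 5
  Seq2 vs Seq3: 6
  Seq2 vs Seq4: 4
  Seq2 vs Seq5: 6
  Seq3 vs Seq4: 7
  Seq3 vs Seq5: 5
  Seq4 vs Seq5: 7
The smallest is 1 mismatch, between Seq1 and Seq2; p = 1/10 = 0.100.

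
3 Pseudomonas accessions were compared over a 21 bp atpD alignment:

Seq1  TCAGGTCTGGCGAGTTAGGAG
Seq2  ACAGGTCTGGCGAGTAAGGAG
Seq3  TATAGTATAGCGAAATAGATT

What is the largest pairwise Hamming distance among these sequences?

12

Pairwise Hamming distances:
  Seq1 vs Seq2: 2
  Seq1 vs Seq3: 10
  Seq2 vs Seq3: 12
The largest is 12, between Seq2 and Seq3.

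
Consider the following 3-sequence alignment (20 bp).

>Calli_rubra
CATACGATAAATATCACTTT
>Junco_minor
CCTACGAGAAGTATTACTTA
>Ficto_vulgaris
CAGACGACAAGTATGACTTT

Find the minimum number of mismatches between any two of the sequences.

Pairwise Hamming distances:
  Calli_rubra vs Junco_minor: 5
  Calli_rubra vs Ficto_vulgaris: 4
  Junco_minor vs Ficto_vulgaris: 5
The smallest is 4, between Calli_rubra and Ficto_vulgaris.

4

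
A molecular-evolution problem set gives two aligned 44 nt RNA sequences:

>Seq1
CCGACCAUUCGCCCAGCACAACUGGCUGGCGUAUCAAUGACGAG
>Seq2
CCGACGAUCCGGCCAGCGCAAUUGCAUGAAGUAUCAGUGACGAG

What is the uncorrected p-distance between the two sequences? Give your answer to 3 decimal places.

Mismatches occur at site 6 (C↔G), site 9 (U↔C), site 12 (C↔G), site 18 (A↔G), site 22 (C↔U), site 25 (G↔C), site 26 (C↔A), site 29 (G↔A), site 30 (C↔A), site 37 (A↔G).
There are 10 differences over 44 sites, so p = 10/44 = 0.227.

0.227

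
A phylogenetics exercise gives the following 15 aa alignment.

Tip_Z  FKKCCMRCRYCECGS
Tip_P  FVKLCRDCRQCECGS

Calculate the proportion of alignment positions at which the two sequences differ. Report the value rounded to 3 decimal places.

0.333

Mismatches occur at site 2 (K/V), site 4 (C/L), site 6 (M/R), site 7 (R/D), site 10 (Y/Q).
There are 5 differences over 15 sites, so p = 5/15 = 0.333.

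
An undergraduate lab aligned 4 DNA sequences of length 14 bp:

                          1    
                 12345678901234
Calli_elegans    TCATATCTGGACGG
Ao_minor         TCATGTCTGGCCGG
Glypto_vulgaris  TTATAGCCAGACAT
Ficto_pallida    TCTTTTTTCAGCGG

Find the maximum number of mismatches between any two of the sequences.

11

Pairwise Hamming distances:
  Calli_elegans vs Ao_minor: 2
  Calli_elegans vs Glypto_vulgaris: 6
  Calli_elegans vs Ficto_pallida: 6
  Ao_minor vs Glypto_vulgaris: 8
  Ao_minor vs Ficto_pallida: 6
  Glypto_vulgaris vs Ficto_pallida: 11
The largest is 11, between Glypto_vulgaris and Ficto_pallida.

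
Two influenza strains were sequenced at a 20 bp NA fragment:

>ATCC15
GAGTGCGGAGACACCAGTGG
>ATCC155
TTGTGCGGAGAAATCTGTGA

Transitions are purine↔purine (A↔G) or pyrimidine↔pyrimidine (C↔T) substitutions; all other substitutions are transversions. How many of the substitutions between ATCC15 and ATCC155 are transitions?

The sequences differ at positions 1 (G/T, transversion), 2 (A/T, transversion), 12 (C/A, transversion), 14 (C/T, transition), 16 (A/T, transversion), 20 (G/A, transition).
Of the 6 differences, 2 transitions and 4 transversions, so the answer is 2.

2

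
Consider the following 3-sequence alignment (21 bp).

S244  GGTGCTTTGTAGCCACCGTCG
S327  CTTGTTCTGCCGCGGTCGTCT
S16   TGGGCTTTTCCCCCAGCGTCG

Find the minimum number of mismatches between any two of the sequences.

Pairwise Hamming distances:
  S244 vs S327: 10
  S244 vs S16: 7
  S327 vs S16: 11
The smallest is 7, between S244 and S16.

7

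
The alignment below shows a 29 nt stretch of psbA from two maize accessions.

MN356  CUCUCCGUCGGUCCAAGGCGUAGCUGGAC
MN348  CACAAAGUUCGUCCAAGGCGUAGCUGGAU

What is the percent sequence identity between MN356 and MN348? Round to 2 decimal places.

Mismatches occur at site 2 (U/A), site 4 (U/A), site 5 (C/A), site 6 (C/A), site 9 (C/U), site 10 (G/C), site 29 (C/U).
22 of the 29 sites match, so the percent identity is 22/29 × 100 = 75.86%.

75.86%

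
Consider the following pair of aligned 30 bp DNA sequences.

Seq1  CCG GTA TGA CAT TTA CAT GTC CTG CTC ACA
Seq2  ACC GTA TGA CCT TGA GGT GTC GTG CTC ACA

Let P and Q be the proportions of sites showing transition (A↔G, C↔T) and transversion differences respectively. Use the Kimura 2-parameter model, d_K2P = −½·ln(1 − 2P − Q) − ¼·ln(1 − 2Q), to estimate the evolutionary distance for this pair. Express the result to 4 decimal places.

0.2828

Mismatches occur at site 1 (C/A, transversion), site 3 (G/C, transversion), site 11 (A/C, transversion), site 14 (T/G, transversion), site 16 (C/G, transversion), site 17 (A/G, transition), site 22 (C/G, transversion).
Of the 7 differences, 1 transition and 6 transversions over 30 sites: P = 1/30 = 0.033333, Q = 6/30 = 0.200000.
d = −0.5·ln(0.733334) − 0.25·ln(0.600000) = −0.5·(-0.310154) − 0.25·(-0.510826) = 0.2828.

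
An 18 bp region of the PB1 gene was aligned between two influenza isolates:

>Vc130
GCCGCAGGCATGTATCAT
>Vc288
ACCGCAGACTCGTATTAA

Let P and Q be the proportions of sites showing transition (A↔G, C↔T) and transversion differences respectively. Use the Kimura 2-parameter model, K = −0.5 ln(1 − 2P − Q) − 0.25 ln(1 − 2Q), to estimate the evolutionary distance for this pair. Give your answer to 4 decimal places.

Mismatches occur at site 1 (G↔A, transition), site 8 (G↔A, transition), site 10 (A↔T, transversion), site 11 (T↔C, transition), site 16 (C↔T, transition), site 18 (T↔A, transversion).
Of the 6 differences, 4 transitions and 2 transversions over 18 sites: P = 4/18 = 0.222222, Q = 2/18 = 0.111111.
d = −0.5·ln(0.444445) − 0.25·ln(0.777778) = −0.5·(-0.810929) − 0.25·(-0.251314) = 0.4683.

0.4683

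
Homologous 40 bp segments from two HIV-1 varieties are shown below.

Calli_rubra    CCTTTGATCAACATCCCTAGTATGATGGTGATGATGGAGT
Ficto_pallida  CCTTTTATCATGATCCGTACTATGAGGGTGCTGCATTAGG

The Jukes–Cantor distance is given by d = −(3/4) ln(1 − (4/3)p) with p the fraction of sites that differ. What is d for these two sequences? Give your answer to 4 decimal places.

0.3831

Mismatches occur at site 6 (G→T), site 11 (A→T), site 12 (C→G), site 17 (C→G), site 20 (G→C), site 26 (T→G), site 31 (A→C), site 34 (A→C), site 35 (T→A), site 36 (G→T), site 37 (G→T), site 40 (T→G).
p = 12/40 = 0.300000.
d = −0.75 · ln(1 − (4/3)·0.300000) = −0.75 · ln(0.600000) = −0.75 · (-0.510826) = 0.3831.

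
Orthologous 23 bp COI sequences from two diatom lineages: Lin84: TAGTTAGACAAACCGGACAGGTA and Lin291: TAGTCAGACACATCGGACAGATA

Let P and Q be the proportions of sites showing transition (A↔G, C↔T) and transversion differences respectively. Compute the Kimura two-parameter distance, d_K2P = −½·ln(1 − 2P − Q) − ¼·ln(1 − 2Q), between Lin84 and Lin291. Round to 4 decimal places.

Mismatches occur at site 5 (T↔C, transition), site 11 (A↔C, transversion), site 13 (C↔T, transition), site 21 (G↔A, transition).
Of the 4 differences, 3 transitions and 1 transversion over 23 sites: P = 3/23 = 0.130435, Q = 1/23 = 0.043478.
d = −0.5·ln(0.695652) − 0.25·ln(0.913044) = −0.5·(-0.362906) − 0.25·(-0.090971) = 0.2042.

0.2042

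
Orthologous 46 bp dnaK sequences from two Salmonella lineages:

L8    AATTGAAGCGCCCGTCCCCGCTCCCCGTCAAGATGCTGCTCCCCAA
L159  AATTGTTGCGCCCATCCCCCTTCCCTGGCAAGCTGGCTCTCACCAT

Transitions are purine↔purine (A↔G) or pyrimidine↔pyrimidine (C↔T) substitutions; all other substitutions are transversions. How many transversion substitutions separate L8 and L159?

9

The sequences differ at positions 6 (A/T, transversion), 7 (A/T, transversion), 14 (G/A, transition), 20 (G/C, transversion), 21 (C/T, transition), 26 (C/T, transition), 28 (T/G, transversion), 33 (A/C, transversion), 36 (C/G, transversion), 37 (T/C, transition), 38 (G/T, transversion), 42 (C/A, transversion), 46 (A/T, transversion).
Of the 13 differences, 4 transitions and 9 transversions, so the answer is 9.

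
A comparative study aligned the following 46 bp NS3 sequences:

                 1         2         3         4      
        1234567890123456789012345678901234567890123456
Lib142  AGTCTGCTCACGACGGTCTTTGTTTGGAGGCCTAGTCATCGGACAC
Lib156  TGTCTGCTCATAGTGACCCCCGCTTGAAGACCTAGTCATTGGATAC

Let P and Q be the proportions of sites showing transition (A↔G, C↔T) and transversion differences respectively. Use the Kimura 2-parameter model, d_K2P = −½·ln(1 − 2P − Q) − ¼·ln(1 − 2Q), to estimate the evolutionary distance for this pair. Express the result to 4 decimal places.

Mismatches occur at site 1 (A→T, transversion), site 11 (C→T, transition), site 12 (G→A, transition), site 13 (A→G, transition), site 14 (C→T, transition), site 16 (G→A, transition), site 17 (T→C, transition), site 19 (T→C, transition), site 20 (T→C, transition), site 21 (T→C, transition), site 23 (T→C, transition), site 27 (G→A, transition), site 30 (G→A, transition), site 40 (C→T, transition), site 44 (C→T, transition).
Of the 15 differences, 14 transitions and 1 transversion over 46 sites: P = 14/46 = 0.304348, Q = 1/46 = 0.021739.
d = −0.5·ln(0.369565) − 0.25·ln(0.956522) = −0.5·(-0.995429) − 0.25·(-0.044451) = 0.5088.

0.5088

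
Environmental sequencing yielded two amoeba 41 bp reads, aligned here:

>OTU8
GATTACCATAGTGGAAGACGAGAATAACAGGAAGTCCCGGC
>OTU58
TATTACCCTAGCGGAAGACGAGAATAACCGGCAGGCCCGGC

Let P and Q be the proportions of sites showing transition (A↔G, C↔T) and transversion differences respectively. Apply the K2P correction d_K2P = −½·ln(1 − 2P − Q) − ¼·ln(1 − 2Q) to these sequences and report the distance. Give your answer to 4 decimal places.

Mismatches occur at site 1 (G/T, transversion), site 8 (A/C, transversion), site 12 (T/C, transition), site 29 (A/C, transversion), site 32 (A/C, transversion), site 35 (T/G, transversion).
Of the 6 differences, 1 transition and 5 transversions over 41 sites: P = 1/41 = 0.024390, Q = 5/41 = 0.121951.
d = −0.5·ln(0.829269) − 0.25·ln(0.756098) = −0.5·(-0.187211) − 0.25·(-0.279584) = 0.1635.

0.1635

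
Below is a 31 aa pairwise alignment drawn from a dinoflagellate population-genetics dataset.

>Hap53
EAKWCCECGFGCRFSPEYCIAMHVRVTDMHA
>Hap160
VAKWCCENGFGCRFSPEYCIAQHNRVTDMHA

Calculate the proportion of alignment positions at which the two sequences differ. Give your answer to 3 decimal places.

0.129

The sequences differ at positions 1 (E/V), 8 (C/N), 22 (M/Q), 24 (V/N).
There are 4 differences over 31 sites, so p = 4/31 = 0.129.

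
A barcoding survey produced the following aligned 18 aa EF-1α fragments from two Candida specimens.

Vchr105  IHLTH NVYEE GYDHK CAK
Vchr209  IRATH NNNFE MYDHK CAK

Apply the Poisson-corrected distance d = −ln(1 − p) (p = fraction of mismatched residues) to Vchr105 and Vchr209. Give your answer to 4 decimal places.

Mismatches occur at site 2 (H→R), site 3 (L→A), site 7 (V→N), site 8 (Y→N), site 9 (E→F), site 11 (G→M).
p = 6/18 = 0.333333.
d = −ln(1 − 0.333333) = −ln(0.666667) = 0.4055.

0.4055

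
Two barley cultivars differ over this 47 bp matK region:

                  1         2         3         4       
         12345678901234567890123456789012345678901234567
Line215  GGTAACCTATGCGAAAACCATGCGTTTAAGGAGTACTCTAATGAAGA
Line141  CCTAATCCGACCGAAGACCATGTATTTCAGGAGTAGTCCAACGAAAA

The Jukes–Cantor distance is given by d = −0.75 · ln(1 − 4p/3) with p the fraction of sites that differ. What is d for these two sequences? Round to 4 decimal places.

0.4157

Mismatches occur at site 1 (G/C), site 2 (G/C), site 6 (C/T), site 8 (T/C), site 9 (A/G), site 10 (T/A), site 11 (G/C), site 16 (A/G), site 23 (C/T), site 24 (G/A), site 28 (A/C), site 36 (C/G), site 39 (T/C), site 42 (T/C), site 46 (G/A).
p = 15/47 = 0.319149.
d = −0.75 · ln(1 − (4/3)·0.319149) = −0.75 · ln(0.574468) = −0.75 · (-0.554311) = 0.4157.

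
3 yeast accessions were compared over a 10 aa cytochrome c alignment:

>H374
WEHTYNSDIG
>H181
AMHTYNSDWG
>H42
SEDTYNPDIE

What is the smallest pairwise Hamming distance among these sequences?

Pairwise Hamming distances:
  H374 vs H181: 3
  H374 vs H42: 4
  H181 vs H42: 6
The smallest is 3, between H374 and H181.

3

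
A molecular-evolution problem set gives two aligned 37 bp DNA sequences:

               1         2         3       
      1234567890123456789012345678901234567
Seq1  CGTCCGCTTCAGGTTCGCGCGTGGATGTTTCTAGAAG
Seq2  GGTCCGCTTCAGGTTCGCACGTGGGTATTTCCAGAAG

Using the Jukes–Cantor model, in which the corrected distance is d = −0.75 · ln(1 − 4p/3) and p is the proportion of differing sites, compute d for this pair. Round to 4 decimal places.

0.1490

Differing sites — 1:C/G; 19:G/A; 25:A/G; 27:G/A; 32:T/C.
p = 5/37 = 0.135135.
d = −0.75 · ln(1 − (4/3)·0.135135) = −0.75 · ln(0.819820) = −0.75 · (-0.198670) = 0.1490.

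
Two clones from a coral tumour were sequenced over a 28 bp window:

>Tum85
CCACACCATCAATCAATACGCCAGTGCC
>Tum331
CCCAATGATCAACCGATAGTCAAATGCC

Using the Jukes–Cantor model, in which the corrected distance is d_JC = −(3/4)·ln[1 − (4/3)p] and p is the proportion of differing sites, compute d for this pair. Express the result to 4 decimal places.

0.4850

Mismatches occur at site 3 (A→C), site 4 (C→A), site 6 (C→T), site 7 (C→G), site 13 (T→C), site 15 (A→G), site 19 (C→G), site 20 (G→T), site 22 (C→A), site 24 (G→A).
p = 10/28 = 0.357143.
d = −0.75 · ln(1 − (4/3)·0.357143) = −0.75 · ln(0.523809) = −0.75 · (-0.646628) = 0.4850.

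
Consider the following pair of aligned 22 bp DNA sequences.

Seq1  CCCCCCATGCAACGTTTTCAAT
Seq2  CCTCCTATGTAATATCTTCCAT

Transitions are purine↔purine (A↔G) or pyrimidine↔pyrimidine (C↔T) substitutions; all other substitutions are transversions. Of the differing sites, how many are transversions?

Mismatches occur at site 3 (C/T, transition), site 6 (C/T, transition), site 10 (C/T, transition), site 13 (C/T, transition), site 14 (G/A, transition), site 16 (T/C, transition), site 20 (A/C, transversion).
Of the 7 differences, 6 transitions and 1 transversion, so the answer is 1.

1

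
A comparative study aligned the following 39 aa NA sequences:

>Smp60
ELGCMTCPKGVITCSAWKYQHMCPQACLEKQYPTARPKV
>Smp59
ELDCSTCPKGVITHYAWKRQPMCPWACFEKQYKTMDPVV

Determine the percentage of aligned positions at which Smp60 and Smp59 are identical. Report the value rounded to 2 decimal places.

69.23%

Differing sites — 3:G/D; 5:M/S; 14:C/H; 15:S/Y; 19:Y/R; 21:H/P; 25:Q/W; 28:L/F; 33:P/K; 35:A/M; 36:R/D; 38:K/V.
27 of the 39 sites match, so the percent identity is 27/39 × 100 = 69.23%.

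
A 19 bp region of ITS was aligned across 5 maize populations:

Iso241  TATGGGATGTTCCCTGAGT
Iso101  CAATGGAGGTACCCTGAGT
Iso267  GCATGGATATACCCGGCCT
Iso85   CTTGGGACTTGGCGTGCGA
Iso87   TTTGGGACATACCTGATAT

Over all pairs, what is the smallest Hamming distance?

5

Pairwise Hamming distances:
  Iso241 vs Iso101: 5
  Iso241 vs Iso267: 9
  Iso241 vs Iso85: 9
  Iso241 vs Iso87: 9
  Iso101 vs Iso267: 7
  Iso101 vs Iso85: 10
  Iso101 vs Iso87: 11
  Iso267 vs Iso85: 12
  Iso267 vs Iso87: 9
  Iso85 vs Iso87: 10
The smallest is 5, between Iso241 and Iso101.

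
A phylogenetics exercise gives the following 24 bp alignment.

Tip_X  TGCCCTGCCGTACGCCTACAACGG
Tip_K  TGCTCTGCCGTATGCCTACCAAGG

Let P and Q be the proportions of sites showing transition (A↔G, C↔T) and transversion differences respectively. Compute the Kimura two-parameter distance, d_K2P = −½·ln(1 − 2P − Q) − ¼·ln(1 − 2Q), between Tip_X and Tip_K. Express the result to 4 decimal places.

Mismatches occur at site 4 (C→T, transition), site 13 (C→T, transition), site 20 (A→C, transversion), site 22 (C→A, transversion).
Of the 4 differences, 2 transitions and 2 transversions over 24 sites: P = 2/24 = 0.083333, Q = 2/24 = 0.083333.
d = −0.5·ln(0.750001) − 0.25·ln(0.833334) = −0.5·(-0.287681) − 0.25·(-0.182321) = 0.1894.

0.1894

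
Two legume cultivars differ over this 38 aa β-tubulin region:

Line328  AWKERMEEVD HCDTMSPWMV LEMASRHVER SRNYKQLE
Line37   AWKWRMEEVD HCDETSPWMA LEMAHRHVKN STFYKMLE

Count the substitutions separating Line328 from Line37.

10

Differing sites — 4:E/W; 14:T/E; 15:M/T; 20:V/A; 25:S/H; 29:E/K; 30:R/N; 32:R/T; 33:N/F; 36:Q/M.
That gives 10 mismatches out of 38 aligned sites, so the Hamming distance is 10.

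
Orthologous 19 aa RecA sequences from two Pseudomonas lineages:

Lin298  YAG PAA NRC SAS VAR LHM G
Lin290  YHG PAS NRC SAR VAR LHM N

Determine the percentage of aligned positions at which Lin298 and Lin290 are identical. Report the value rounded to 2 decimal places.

The sequences differ at positions 2 (A/H), 6 (A/S), 12 (S/R), 19 (G/N).
15 of the 19 sites match, so the percent identity is 15/19 × 100 = 78.95%.

78.95%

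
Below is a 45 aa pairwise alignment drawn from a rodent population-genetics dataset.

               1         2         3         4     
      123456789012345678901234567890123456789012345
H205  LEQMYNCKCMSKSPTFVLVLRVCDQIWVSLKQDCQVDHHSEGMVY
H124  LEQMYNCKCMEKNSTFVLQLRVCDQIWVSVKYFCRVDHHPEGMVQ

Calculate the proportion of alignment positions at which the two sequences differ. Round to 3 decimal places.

0.222

The sequences differ at positions 11 (S/E), 13 (S/N), 14 (P/S), 19 (V/Q), 30 (L/V), 32 (Q/Y), 33 (D/F), 35 (Q/R), 40 (S/P), 45 (Y/Q).
There are 10 differences over 45 sites, so p = 10/45 = 0.222.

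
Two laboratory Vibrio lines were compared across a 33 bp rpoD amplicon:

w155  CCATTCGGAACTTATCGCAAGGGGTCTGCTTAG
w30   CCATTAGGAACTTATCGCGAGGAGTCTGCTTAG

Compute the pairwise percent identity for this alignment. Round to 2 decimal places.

Differing sites — 6:C/A; 19:A/G; 23:G/A.
30 of the 33 sites match, so the percent identity is 30/33 × 100 = 90.91%.

90.91%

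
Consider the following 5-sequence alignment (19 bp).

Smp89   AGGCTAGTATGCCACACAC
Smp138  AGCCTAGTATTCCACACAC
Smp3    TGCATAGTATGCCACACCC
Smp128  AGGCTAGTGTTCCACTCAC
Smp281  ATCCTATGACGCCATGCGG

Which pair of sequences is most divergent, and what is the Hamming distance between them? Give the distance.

11

Pairwise Hamming distances:
  Smp89 vs Smp138: 2
  Smp89 vs Smp3: 4
  Smp89 vs Smp128: 3
  Smp89 vs Smp281: 9
  Smp138 vs Smp3: 4
  Smp138 vs Smp128: 3
  Smp138 vs Smp281: 9
  Smp3 vs Smp128: 7
  Smp3 vs Smp281: 10
  Smp128 vs Smp281: 11
The largest is 11, between Smp128 and Smp281.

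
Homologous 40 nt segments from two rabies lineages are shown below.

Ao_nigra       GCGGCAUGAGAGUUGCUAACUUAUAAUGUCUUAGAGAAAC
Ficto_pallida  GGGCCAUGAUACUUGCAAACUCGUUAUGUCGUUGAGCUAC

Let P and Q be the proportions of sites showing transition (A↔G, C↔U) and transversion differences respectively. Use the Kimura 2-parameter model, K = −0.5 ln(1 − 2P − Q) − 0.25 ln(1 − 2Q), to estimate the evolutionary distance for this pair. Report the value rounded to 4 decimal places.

Differing sites — 2:C/G (Tv); 4:G/C (Tv); 10:G/U (Tv); 12:G/C (Tv); 17:U/A (Tv); 22:U/C (Ti); 23:A/G (Ti); 25:A/U (Tv); 31:U/G (Tv); 33:A/U (Tv); 37:A/C (Tv); 38:A/U (Tv).
Of the 12 differences, 2 transitions and 10 transversions over 40 sites: P = 2/40 = 0.050000, Q = 10/40 = 0.250000.
d = −0.5·ln(0.650000) − 0.25·ln(0.500000) = −0.5·(-0.430783) − 0.25·(-0.693147) = 0.3887.

0.3887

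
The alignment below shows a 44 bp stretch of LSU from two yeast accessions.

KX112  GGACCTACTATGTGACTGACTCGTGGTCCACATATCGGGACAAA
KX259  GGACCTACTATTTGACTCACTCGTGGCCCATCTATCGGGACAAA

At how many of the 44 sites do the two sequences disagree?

Mismatches occur at site 12 (G→T), site 18 (G→C), site 27 (T→C), site 31 (C→T), site 32 (A→C).
That gives 5 mismatches out of 44 aligned sites, so the Hamming distance is 5.

5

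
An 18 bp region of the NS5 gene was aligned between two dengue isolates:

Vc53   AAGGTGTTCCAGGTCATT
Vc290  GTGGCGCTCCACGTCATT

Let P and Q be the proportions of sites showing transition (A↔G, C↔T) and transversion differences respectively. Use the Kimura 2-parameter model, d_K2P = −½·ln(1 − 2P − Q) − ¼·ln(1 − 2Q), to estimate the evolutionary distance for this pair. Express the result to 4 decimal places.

Differing sites — 1:A/G (Ti); 2:A/T (Tv); 5:T/C (Ti); 7:T/C (Ti); 12:G/C (Tv).
Of the 5 differences, 3 transitions and 2 transversions over 18 sites: P = 3/18 = 0.166667, Q = 2/18 = 0.111111.
d = −0.5·ln(0.555555) − 0.25·ln(0.777778) = −0.5·(-0.587788) − 0.25·(-0.251314) = 0.3567.

0.3567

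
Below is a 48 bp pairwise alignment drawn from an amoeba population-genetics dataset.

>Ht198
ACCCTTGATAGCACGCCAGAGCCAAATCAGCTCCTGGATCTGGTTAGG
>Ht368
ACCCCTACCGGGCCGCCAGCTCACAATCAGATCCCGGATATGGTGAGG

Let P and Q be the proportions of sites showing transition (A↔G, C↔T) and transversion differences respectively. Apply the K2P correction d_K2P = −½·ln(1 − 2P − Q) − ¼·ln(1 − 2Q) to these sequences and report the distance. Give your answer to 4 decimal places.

The sequences differ at positions 5 (T/C, transition), 7 (G/A, transition), 8 (A/C, transversion), 9 (T/C, transition), 10 (A/G, transition), 12 (C/G, transversion), 13 (A/C, transversion), 20 (A/C, transversion), 21 (G/T, transversion), 23 (C/A, transversion), 24 (A/C, transversion), 31 (C/A, transversion), 35 (T/C, transition), 40 (C/A, transversion), 45 (T/G, transversion).
Of the 15 differences, 5 transitions and 10 transversions over 48 sites: P = 5/48 = 0.104167, Q = 10/48 = 0.208333.
d = −0.5·ln(0.583333) − 0.25·ln(0.583334) = −0.5·(-0.538997) − 0.25·(-0.538995) = 0.4042.

0.4042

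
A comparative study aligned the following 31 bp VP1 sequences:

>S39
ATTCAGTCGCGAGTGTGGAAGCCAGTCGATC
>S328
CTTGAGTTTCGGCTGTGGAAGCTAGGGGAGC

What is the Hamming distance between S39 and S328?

Mismatches occur at site 1 (A/C), site 4 (C/G), site 8 (C/T), site 9 (G/T), site 12 (A/G), site 13 (G/C), site 23 (C/T), site 26 (T/G), site 27 (C/G), site 30 (T/G).
That gives 10 mismatches out of 31 aligned sites, so the Hamming distance is 10.

10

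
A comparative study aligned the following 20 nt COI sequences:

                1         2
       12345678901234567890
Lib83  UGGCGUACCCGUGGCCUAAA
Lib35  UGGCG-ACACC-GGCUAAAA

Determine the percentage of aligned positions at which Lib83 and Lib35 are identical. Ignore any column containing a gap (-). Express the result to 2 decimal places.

77.78%

Excluding the 2 gap columns leaves 18 comparable sites.
Differing sites — 9:C/A; 11:G/C; 16:C/U; 17:U/A.
14 of the 18 comparable sites match, so the percent identity is 14/18 × 100 = 77.78%.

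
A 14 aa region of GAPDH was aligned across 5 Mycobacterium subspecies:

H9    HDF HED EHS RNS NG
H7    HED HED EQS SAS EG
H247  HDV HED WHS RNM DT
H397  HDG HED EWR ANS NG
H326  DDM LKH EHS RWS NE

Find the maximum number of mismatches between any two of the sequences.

11

Pairwise Hamming distances:
  H9 vs H7: 6
  H9 vs H247: 5
  H9 vs H397: 4
  H9 vs H326: 7
  H7 vs H247: 9
  H7 vs H397: 7
  H7 vs H326: 11
  H247 vs H397: 8
  H247 vs H326: 10
  H397 vs H326: 10
The largest is 11, between H7 and H326.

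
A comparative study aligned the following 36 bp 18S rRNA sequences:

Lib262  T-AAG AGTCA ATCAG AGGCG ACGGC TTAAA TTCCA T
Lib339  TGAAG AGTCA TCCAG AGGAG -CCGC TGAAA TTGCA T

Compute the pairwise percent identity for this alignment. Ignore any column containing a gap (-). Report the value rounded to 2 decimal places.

82.35%

Excluding the 2 gap columns leaves 34 comparable sites.
Mismatches occur at site 11 (A→T), site 12 (T→C), site 19 (C→A), site 23 (G→C), site 27 (T→G), site 33 (C→G).
28 of the 34 comparable sites match, so the percent identity is 28/34 × 100 = 82.35%.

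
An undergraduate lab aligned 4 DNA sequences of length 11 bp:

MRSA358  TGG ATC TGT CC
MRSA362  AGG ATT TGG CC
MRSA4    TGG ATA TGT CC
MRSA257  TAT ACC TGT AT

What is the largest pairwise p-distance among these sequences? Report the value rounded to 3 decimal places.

Pairwise Hamming distances:
  MRSA358 vs MRSA362: 3
  MRSA358 vs MRSA4: 1
  MRSA358 vs MRSA257: 5
  MRSA362 vs MRSA4: 3
  MRSA362 vs MRSA257: 8
  MRSA4 vs MRSA257: 6
The largest is 8 mismatches, between MRSA362 and MRSA257; p = 8/11 = 0.727.

0.727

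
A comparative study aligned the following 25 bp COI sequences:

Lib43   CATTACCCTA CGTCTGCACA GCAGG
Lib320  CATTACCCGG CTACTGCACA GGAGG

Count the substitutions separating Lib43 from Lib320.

Mismatches occur at site 9 (T→G), site 10 (A→G), site 12 (G→T), site 13 (T→A), site 22 (C→G).
That gives 5 mismatches out of 25 aligned sites, so the Hamming distance is 5.

5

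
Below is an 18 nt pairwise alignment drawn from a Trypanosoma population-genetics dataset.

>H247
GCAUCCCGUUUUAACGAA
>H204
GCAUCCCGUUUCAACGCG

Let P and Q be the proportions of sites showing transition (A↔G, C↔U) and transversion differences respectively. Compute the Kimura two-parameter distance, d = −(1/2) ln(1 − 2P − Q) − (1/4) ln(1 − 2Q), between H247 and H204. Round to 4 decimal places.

Differing sites — 12:U/C (Ti); 17:A/C (Tv); 18:A/G (Ti).
Of the 3 differences, 2 transitions and 1 transversion over 18 sites: P = 2/18 = 0.111111, Q = 1/18 = 0.055556.
d = −0.5·ln(0.722222) − 0.25·ln(0.888888) = −0.5·(-0.325423) − 0.25·(-0.117784) = 0.1922.

0.1922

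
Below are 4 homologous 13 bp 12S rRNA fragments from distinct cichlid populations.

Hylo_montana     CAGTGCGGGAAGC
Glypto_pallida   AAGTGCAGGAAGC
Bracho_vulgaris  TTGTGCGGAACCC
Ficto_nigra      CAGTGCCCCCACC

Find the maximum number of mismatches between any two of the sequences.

Pairwise Hamming distances:
  Hylo_montana vs Glypto_pallida: 2
  Hylo_montana vs Bracho_vulgaris: 5
  Hylo_montana vs Ficto_nigra: 5
  Glypto_pallida vs Bracho_vulgaris: 6
  Glypto_pallida vs Ficto_nigra: 6
  Bracho_vulgaris vs Ficto_nigra: 7
The largest is 7, between Bracho_vulgaris and Ficto_nigra.

7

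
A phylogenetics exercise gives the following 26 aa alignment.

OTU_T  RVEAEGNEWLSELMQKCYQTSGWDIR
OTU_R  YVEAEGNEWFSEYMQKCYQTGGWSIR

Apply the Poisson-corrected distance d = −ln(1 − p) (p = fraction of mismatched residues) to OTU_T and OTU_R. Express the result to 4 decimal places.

The sequences differ at positions 1 (R/Y), 10 (L/F), 13 (L/Y), 21 (S/G), 24 (D/S).
p = 5/26 = 0.192308.
d = −ln(1 − 0.192308) = −ln(0.807692) = 0.2136.

0.2136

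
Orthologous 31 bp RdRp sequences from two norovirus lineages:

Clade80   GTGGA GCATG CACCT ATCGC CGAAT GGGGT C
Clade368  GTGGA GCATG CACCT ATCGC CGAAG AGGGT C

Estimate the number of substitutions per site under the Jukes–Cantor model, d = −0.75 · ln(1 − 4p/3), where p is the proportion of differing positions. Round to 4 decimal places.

Differing sites — 25:T/G; 26:G/A.
p = 2/31 = 0.064516.
d = −0.75 · ln(1 − (4/3)·0.064516) = −0.75 · ln(0.913979) = −0.75 · (-0.089948) = 0.0675.

0.0675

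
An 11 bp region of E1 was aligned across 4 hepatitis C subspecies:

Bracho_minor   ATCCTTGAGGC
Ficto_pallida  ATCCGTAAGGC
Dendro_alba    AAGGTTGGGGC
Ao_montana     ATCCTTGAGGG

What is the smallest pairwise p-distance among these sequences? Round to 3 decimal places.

Pairwise Hamming distances:
  Bracho_minor vs Ficto_pallida: 2
  Bracho_minor vs Dendro_alba: 4
  Bracho_minor vs Ao_montana: 1
  Ficto_pallida vs Dendro_alba: 6
  Ficto_pallida vs Ao_montana: 3
  Dendro_alba vs Ao_montana: 5
The smallest is 1 mismatch, between Bracho_minor and Ao_montana; p = 1/11 = 0.091.

0.091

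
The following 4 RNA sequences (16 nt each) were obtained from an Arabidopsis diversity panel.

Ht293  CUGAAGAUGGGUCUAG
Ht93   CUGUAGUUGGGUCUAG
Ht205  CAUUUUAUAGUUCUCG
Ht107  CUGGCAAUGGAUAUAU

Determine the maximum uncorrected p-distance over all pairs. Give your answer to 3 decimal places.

Pairwise Hamming distances:
  Ht293 vs Ht93: 2
  Ht293 vs Ht205: 8
  Ht293 vs Ht107: 6
  Ht93 vs Ht205: 8
  Ht93 vs Ht107: 7
  Ht205 vs Ht107: 10
The largest is 10 mismatches, between Ht205 and Ht107; p = 10/16 = 0.625.

0.625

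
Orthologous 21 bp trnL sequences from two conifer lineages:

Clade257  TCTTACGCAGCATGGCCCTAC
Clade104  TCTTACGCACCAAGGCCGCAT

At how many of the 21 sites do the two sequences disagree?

5

Differing sites — 10:G/C; 13:T/A; 18:C/G; 19:T/C; 21:C/T.
That gives 5 mismatches out of 21 aligned sites, so the Hamming distance is 5.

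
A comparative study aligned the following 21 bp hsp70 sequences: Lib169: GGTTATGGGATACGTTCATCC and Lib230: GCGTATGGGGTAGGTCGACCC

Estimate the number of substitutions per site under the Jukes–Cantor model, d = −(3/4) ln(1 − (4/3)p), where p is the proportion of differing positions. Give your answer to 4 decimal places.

0.4408

The sequences differ at positions 2 (G/C), 3 (T/G), 10 (A/G), 13 (C/G), 16 (T/C), 17 (C/G), 19 (T/C).
p = 7/21 = 0.333333.
d = −0.75 · ln(1 − (4/3)·0.333333) = −0.75 · ln(0.555556) = −0.75 · (-0.587786) = 0.4408.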